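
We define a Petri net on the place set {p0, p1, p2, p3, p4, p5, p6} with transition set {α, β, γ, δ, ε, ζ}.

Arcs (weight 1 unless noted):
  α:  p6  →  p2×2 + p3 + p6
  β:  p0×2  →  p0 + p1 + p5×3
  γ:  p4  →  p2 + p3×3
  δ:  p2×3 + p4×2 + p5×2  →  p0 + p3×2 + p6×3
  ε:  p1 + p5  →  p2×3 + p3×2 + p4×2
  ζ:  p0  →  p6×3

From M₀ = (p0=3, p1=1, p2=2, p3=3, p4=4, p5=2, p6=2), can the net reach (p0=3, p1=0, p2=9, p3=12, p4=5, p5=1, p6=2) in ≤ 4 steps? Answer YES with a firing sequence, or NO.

NO — not reachable within 4 firings

depth 0: 1 marking
depth 1: 6 markings reached so far
depth 2: 22 markings reached so far
depth 3: 60 markings reached so far
depth 4: 131 markings reached so far
target is not among the 131 markings reachable within 4 steps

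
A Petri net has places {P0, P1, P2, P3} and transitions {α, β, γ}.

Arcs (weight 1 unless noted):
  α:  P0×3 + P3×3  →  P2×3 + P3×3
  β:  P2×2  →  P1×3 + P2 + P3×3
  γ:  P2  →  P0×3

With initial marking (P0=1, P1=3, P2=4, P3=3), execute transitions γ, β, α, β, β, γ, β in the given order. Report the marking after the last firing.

(P0=4, P1=15, P2=1, P3=15)

step 1: fire γ:  (P0=1, P1=3, P2=4, P3=3) → (P0=4, P1=3, P2=3, P3=3)
step 2: fire β:  (P0=4, P1=3, P2=3, P3=3) → (P0=4, P1=6, P2=2, P3=6)
step 3: fire α:  (P0=4, P1=6, P2=2, P3=6) → (P0=1, P1=6, P2=5, P3=6)
step 4: fire β:  (P0=1, P1=6, P2=5, P3=6) → (P0=1, P1=9, P2=4, P3=9)
step 5: fire β:  (P0=1, P1=9, P2=4, P3=9) → (P0=1, P1=12, P2=3, P3=12)
step 6: fire γ:  (P0=1, P1=12, P2=3, P3=12) → (P0=4, P1=12, P2=2, P3=12)
step 7: fire β:  (P0=4, P1=12, P2=2, P3=12) → (P0=4, P1=15, P2=1, P3=15)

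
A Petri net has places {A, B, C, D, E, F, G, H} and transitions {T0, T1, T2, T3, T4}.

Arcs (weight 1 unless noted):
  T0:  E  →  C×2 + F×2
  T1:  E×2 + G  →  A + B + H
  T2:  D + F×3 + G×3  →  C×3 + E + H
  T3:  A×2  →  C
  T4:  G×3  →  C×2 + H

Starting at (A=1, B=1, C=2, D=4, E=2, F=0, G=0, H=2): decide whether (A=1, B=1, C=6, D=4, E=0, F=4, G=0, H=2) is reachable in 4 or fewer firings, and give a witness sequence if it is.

YES — reachable via ⟨T0, T0⟩ (2 firings)

step 1: fire T0:  (A=1, B=1, C=2, D=4, E=2, F=0, G=0, H=2) → (A=1, B=1, C=4, D=4, E=1, F=2, G=0, H=2)
step 2: fire T0:  (A=1, B=1, C=4, D=4, E=1, F=2, G=0, H=2) → (A=1, B=1, C=6, D=4, E=0, F=4, G=0, H=2)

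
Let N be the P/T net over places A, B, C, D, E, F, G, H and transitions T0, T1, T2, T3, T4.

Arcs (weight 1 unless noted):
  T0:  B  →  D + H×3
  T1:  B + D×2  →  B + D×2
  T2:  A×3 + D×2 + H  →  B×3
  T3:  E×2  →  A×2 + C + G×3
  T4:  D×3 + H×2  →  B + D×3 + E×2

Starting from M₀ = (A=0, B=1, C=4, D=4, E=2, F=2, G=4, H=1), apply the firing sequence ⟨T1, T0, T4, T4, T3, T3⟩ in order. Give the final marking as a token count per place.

step 1: fire T1:  (A=0, B=1, C=4, D=4, E=2, F=2, G=4, H=1) → (A=0, B=1, C=4, D=4, E=2, F=2, G=4, H=1)
step 2: fire T0:  (A=0, B=1, C=4, D=4, E=2, F=2, G=4, H=1) → (A=0, B=0, C=4, D=5, E=2, F=2, G=4, H=4)
step 3: fire T4:  (A=0, B=0, C=4, D=5, E=2, F=2, G=4, H=4) → (A=0, B=1, C=4, D=5, E=4, F=2, G=4, H=2)
step 4: fire T4:  (A=0, B=1, C=4, D=5, E=4, F=2, G=4, H=2) → (A=0, B=2, C=4, D=5, E=6, F=2, G=4, H=0)
step 5: fire T3:  (A=0, B=2, C=4, D=5, E=6, F=2, G=4, H=0) → (A=2, B=2, C=5, D=5, E=4, F=2, G=7, H=0)
step 6: fire T3:  (A=2, B=2, C=5, D=5, E=4, F=2, G=7, H=0) → (A=4, B=2, C=6, D=5, E=2, F=2, G=10, H=0)

(A=4, B=2, C=6, D=5, E=2, F=2, G=10, H=0)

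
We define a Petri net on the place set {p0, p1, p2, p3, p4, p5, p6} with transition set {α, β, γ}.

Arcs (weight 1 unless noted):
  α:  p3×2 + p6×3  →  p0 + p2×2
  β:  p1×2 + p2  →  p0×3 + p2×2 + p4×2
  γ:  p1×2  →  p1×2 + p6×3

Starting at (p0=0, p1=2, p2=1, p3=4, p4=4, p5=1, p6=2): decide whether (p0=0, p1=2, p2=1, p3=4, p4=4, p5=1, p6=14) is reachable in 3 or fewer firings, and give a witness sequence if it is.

NO — not reachable within 3 firings

depth 0: 1 marking
depth 1: 3 markings reached so far
depth 2: 6 markings reached so far
depth 3: 10 markings reached so far
target is not among the 10 markings reachable within 3 steps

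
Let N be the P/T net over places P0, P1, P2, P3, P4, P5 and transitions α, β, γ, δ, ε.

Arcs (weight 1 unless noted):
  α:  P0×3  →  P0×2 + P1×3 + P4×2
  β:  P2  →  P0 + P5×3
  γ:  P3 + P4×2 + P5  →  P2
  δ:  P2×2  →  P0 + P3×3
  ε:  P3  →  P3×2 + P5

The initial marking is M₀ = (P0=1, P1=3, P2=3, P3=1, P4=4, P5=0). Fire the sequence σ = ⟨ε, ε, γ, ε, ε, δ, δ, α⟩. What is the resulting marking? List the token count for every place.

(P0=2, P1=6, P2=0, P3=10, P4=4, P5=3)

step 1: fire ε:  (P0=1, P1=3, P2=3, P3=1, P4=4, P5=0) → (P0=1, P1=3, P2=3, P3=2, P4=4, P5=1)
step 2: fire ε:  (P0=1, P1=3, P2=3, P3=2, P4=4, P5=1) → (P0=1, P1=3, P2=3, P3=3, P4=4, P5=2)
step 3: fire γ:  (P0=1, P1=3, P2=3, P3=3, P4=4, P5=2) → (P0=1, P1=3, P2=4, P3=2, P4=2, P5=1)
step 4: fire ε:  (P0=1, P1=3, P2=4, P3=2, P4=2, P5=1) → (P0=1, P1=3, P2=4, P3=3, P4=2, P5=2)
step 5: fire ε:  (P0=1, P1=3, P2=4, P3=3, P4=2, P5=2) → (P0=1, P1=3, P2=4, P3=4, P4=2, P5=3)
step 6: fire δ:  (P0=1, P1=3, P2=4, P3=4, P4=2, P5=3) → (P0=2, P1=3, P2=2, P3=7, P4=2, P5=3)
step 7: fire δ:  (P0=2, P1=3, P2=2, P3=7, P4=2, P5=3) → (P0=3, P1=3, P2=0, P3=10, P4=2, P5=3)
step 8: fire α:  (P0=3, P1=3, P2=0, P3=10, P4=2, P5=3) → (P0=2, P1=6, P2=0, P3=10, P4=4, P5=3)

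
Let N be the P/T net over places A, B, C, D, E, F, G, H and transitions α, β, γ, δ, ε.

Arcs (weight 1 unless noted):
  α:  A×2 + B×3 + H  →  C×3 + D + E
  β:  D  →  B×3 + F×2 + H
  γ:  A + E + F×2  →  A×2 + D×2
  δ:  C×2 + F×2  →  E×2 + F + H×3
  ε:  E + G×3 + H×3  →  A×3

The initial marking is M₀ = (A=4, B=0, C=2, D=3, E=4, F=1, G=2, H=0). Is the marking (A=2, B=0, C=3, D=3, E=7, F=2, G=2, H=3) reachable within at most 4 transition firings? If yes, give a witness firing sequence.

step 1: fire β:  (A=4, B=0, C=2, D=3, E=4, F=1, G=2, H=0) → (A=4, B=3, C=2, D=2, E=4, F=3, G=2, H=1)
step 2: fire α:  (A=4, B=3, C=2, D=2, E=4, F=3, G=2, H=1) → (A=2, B=0, C=5, D=3, E=5, F=3, G=2, H=0)
step 3: fire δ:  (A=2, B=0, C=5, D=3, E=5, F=3, G=2, H=0) → (A=2, B=0, C=3, D=3, E=7, F=2, G=2, H=3)

YES — reachable via ⟨β, α, δ⟩ (3 firings)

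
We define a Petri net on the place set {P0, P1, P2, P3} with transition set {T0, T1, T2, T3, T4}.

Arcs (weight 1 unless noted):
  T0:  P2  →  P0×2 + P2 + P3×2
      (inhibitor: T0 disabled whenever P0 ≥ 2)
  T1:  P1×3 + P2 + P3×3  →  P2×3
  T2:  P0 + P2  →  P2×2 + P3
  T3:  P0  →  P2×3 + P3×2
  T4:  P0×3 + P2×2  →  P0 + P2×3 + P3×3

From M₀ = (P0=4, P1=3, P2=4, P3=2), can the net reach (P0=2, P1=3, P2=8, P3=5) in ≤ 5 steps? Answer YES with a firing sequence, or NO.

step 1: fire T2:  (P0=4, P1=3, P2=4, P3=2) → (P0=3, P1=3, P2=5, P3=3)
step 2: fire T3:  (P0=3, P1=3, P2=5, P3=3) → (P0=2, P1=3, P2=8, P3=5)

YES — reachable via ⟨T2, T3⟩ (2 firings)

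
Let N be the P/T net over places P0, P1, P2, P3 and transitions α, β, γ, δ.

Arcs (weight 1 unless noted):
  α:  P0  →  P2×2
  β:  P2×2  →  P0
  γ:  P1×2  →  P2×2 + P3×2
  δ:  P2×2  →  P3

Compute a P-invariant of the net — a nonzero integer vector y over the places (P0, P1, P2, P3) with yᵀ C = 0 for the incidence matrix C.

y = (P0:2, P1:3, P2:1, P3:2)

Incidence matrix C (rows=places, cols=transitions):
        α    β    γ    δ
   P0  -1    1    0    0
   P1   0    0   -2    0
   P2   2   -2    2   -2
   P3   0    0    2    1

Candidate y = [2, 3, 1, 2]; check y·C column-wise:
  col α: 2·-1 + 3·0 + 1·2 + 2·0 = 0
  col β: 2·1 + 3·0 + 1·-2 + 2·0 = 0
  col γ: 2·0 + 3·-2 + 1·2 + 2·2 = 0
  col δ: 2·0 + 3·0 + 1·-2 + 2·1 = 0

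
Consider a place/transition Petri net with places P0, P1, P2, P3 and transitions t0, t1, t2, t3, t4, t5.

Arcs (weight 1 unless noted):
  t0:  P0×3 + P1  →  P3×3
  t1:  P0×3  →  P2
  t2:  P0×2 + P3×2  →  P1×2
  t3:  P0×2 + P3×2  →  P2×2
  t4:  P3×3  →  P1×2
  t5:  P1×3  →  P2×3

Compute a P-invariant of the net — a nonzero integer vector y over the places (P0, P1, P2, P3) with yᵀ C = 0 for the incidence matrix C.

y = (P0:1, P1:3, P2:3, P3:2)

Incidence matrix C (rows=places, cols=transitions):
       t0   t1   t2   t3   t4   t5
   P0  -3   -3   -2   -2    0    0
   P1  -1    0    2    0    2   -3
   P2   0    1    0    2    0    3
   P3   3    0   -2   -2   -3    0

Candidate y = [1, 3, 3, 2]; check y·C column-wise:
  col t0: 1·-3 + 3·-1 + 3·0 + 2·3 = 0
  col t1: 1·-3 + 3·0 + 3·1 + 2·0 = 0
  col t2: 1·-2 + 3·2 + 3·0 + 2·-2 = 0
  col t3: 1·-2 + 3·0 + 3·2 + 2·-2 = 0
  col t4: 1·0 + 3·2 + 3·0 + 2·-3 = 0
  col t5: 1·0 + 3·-3 + 3·3 + 2·0 = 0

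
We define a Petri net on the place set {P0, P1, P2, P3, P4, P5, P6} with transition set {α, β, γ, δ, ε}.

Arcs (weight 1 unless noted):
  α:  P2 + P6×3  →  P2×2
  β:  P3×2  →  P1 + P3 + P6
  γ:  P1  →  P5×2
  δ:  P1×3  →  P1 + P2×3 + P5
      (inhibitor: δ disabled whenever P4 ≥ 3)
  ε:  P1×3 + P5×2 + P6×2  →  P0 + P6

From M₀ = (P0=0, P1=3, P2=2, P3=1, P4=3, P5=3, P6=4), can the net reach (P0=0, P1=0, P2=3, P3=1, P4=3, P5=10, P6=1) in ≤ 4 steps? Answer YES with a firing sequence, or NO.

depth 0: 1 marking
depth 1: 4 markings reached so far
depth 2: 7 markings reached so far
depth 3: 9 markings reached so far
depth 4: 10 markings reached so far
target is not among the 10 markings reachable within 4 steps

NO — not reachable within 4 firings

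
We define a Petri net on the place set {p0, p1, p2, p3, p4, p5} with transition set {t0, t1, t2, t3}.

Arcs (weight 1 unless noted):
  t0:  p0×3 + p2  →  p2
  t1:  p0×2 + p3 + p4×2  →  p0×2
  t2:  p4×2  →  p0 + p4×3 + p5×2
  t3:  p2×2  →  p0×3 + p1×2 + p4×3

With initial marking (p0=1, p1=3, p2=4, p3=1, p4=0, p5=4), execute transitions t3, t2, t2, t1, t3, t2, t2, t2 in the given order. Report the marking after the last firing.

(p0=12, p1=7, p2=0, p3=0, p4=9, p5=14)

step 1: fire t3:  (p0=1, p1=3, p2=4, p3=1, p4=0, p5=4) → (p0=4, p1=5, p2=2, p3=1, p4=3, p5=4)
step 2: fire t2:  (p0=4, p1=5, p2=2, p3=1, p4=3, p5=4) → (p0=5, p1=5, p2=2, p3=1, p4=4, p5=6)
step 3: fire t2:  (p0=5, p1=5, p2=2, p3=1, p4=4, p5=6) → (p0=6, p1=5, p2=2, p3=1, p4=5, p5=8)
step 4: fire t1:  (p0=6, p1=5, p2=2, p3=1, p4=5, p5=8) → (p0=6, p1=5, p2=2, p3=0, p4=3, p5=8)
step 5: fire t3:  (p0=6, p1=5, p2=2, p3=0, p4=3, p5=8) → (p0=9, p1=7, p2=0, p3=0, p4=6, p5=8)
step 6: fire t2:  (p0=9, p1=7, p2=0, p3=0, p4=6, p5=8) → (p0=10, p1=7, p2=0, p3=0, p4=7, p5=10)
step 7: fire t2:  (p0=10, p1=7, p2=0, p3=0, p4=7, p5=10) → (p0=11, p1=7, p2=0, p3=0, p4=8, p5=12)
step 8: fire t2:  (p0=11, p1=7, p2=0, p3=0, p4=8, p5=12) → (p0=12, p1=7, p2=0, p3=0, p4=9, p5=14)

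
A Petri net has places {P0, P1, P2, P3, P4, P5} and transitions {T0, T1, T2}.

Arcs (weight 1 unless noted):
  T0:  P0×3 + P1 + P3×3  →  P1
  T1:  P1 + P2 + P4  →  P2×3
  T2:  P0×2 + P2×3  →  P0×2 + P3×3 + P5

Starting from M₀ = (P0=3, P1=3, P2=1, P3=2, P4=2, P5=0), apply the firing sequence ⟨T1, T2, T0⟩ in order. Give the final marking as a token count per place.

(P0=0, P1=2, P2=0, P3=2, P4=1, P5=1)

step 1: fire T1:  (P0=3, P1=3, P2=1, P3=2, P4=2, P5=0) → (P0=3, P1=2, P2=3, P3=2, P4=1, P5=0)
step 2: fire T2:  (P0=3, P1=2, P2=3, P3=2, P4=1, P5=0) → (P0=3, P1=2, P2=0, P3=5, P4=1, P5=1)
step 3: fire T0:  (P0=3, P1=2, P2=0, P3=5, P4=1, P5=1) → (P0=0, P1=2, P2=0, P3=2, P4=1, P5=1)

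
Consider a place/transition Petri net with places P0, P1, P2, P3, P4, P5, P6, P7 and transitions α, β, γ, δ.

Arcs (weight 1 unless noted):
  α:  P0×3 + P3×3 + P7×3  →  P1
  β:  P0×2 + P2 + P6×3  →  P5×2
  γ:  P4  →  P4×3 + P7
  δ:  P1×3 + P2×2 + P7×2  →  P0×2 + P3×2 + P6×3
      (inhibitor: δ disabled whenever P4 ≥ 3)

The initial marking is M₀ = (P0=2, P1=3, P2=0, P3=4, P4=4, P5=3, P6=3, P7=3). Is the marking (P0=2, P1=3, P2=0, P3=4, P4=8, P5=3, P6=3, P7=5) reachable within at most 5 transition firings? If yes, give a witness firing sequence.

step 1: fire γ:  (P0=2, P1=3, P2=0, P3=4, P4=4, P5=3, P6=3, P7=3) → (P0=2, P1=3, P2=0, P3=4, P4=6, P5=3, P6=3, P7=4)
step 2: fire γ:  (P0=2, P1=3, P2=0, P3=4, P4=6, P5=3, P6=3, P7=4) → (P0=2, P1=3, P2=0, P3=4, P4=8, P5=3, P6=3, P7=5)

YES — reachable via ⟨γ, γ⟩ (2 firings)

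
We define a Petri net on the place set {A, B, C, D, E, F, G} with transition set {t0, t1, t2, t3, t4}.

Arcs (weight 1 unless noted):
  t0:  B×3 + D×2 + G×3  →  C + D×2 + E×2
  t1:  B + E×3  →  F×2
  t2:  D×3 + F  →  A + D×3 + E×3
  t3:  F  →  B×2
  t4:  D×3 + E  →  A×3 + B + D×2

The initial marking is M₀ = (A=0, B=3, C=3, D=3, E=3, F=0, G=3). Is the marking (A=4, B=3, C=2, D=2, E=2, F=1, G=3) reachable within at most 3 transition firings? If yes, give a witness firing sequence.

NO — not reachable within 3 firings

depth 0: 1 marking
depth 1: 4 markings reached so far
depth 2: 7 markings reached so far
depth 3: 14 markings reached so far
target is not among the 14 markings reachable within 3 steps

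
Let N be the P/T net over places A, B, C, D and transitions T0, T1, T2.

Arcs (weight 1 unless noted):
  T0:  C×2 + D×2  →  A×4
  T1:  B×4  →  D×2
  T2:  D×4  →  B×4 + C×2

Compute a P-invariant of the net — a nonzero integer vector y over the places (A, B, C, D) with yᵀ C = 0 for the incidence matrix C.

Incidence matrix C (rows=places, cols=transitions):
       T0   T1   T2
    A   4    0    0
    B   0   -4    4
    C  -2    0    2
    D  -2    2   -4

Candidate y = [2, 1, 2, 2]; check y·C column-wise:
  col T0: 2·4 + 1·0 + 2·-2 + 2·-2 = 0
  col T1: 2·0 + 1·-4 + 2·0 + 2·2 = 0
  col T2: 2·0 + 1·4 + 2·2 + 2·-4 = 0

y = (A:2, B:1, C:2, D:2)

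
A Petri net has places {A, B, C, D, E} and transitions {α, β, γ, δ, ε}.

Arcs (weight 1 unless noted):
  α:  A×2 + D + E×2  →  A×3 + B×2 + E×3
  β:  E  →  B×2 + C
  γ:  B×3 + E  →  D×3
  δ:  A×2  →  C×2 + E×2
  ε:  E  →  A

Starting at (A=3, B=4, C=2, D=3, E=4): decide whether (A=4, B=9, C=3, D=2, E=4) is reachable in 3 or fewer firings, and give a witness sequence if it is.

NO — not reachable within 3 firings

depth 0: 1 marking
depth 1: 6 markings reached so far
depth 2: 19 markings reached so far
depth 3: 48 markings reached so far
target is not among the 48 markings reachable within 3 steps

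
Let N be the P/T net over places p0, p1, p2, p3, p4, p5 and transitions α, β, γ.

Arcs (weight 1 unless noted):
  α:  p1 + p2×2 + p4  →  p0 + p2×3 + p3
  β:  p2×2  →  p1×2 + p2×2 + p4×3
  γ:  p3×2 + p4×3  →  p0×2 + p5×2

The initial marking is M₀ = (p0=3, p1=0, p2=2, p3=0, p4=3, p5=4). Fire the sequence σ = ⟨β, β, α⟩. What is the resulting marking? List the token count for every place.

step 1: fire β:  (p0=3, p1=0, p2=2, p3=0, p4=3, p5=4) → (p0=3, p1=2, p2=2, p3=0, p4=6, p5=4)
step 2: fire β:  (p0=3, p1=2, p2=2, p3=0, p4=6, p5=4) → (p0=3, p1=4, p2=2, p3=0, p4=9, p5=4)
step 3: fire α:  (p0=3, p1=4, p2=2, p3=0, p4=9, p5=4) → (p0=4, p1=3, p2=3, p3=1, p4=8, p5=4)

(p0=4, p1=3, p2=3, p3=1, p4=8, p5=4)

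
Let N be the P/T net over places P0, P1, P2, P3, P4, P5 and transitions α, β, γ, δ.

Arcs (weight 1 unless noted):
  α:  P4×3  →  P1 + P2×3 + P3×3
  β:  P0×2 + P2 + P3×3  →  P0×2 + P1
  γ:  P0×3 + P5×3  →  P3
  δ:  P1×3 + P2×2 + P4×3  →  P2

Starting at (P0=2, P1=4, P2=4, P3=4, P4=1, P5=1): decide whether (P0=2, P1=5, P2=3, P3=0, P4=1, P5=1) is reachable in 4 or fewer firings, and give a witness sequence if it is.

NO — not reachable within 4 firings

depth 0: 1 marking
depth 1: 2 markings reached so far
depth 2: 2 markings reached so far
(frontier empty at depth 2; search complete)
target is not among the 2 markings reachable within 4 steps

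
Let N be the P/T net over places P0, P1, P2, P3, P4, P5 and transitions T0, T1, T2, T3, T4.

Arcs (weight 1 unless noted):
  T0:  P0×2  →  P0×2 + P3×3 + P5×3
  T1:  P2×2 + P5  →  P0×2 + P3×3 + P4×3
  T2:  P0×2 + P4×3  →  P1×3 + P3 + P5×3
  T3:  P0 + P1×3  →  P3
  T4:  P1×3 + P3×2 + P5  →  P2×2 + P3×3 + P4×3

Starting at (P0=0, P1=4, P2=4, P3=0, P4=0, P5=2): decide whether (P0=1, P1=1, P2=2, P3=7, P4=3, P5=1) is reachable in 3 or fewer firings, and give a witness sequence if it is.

NO — not reachable within 3 firings

depth 0: 1 marking
depth 1: 2 markings reached so far
depth 2: 7 markings reached so far
depth 3: 15 markings reached so far
target is not among the 15 markings reachable within 3 steps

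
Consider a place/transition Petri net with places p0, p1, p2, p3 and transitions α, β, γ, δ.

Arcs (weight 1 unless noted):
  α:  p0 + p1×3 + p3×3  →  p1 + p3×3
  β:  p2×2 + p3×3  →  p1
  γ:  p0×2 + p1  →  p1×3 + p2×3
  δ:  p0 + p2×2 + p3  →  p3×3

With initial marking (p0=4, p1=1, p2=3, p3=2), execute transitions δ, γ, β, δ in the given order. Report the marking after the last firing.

(p0=0, p1=4, p2=0, p3=3)

step 1: fire δ:  (p0=4, p1=1, p2=3, p3=2) → (p0=3, p1=1, p2=1, p3=4)
step 2: fire γ:  (p0=3, p1=1, p2=1, p3=4) → (p0=1, p1=3, p2=4, p3=4)
step 3: fire β:  (p0=1, p1=3, p2=4, p3=4) → (p0=1, p1=4, p2=2, p3=1)
step 4: fire δ:  (p0=1, p1=4, p2=2, p3=1) → (p0=0, p1=4, p2=0, p3=3)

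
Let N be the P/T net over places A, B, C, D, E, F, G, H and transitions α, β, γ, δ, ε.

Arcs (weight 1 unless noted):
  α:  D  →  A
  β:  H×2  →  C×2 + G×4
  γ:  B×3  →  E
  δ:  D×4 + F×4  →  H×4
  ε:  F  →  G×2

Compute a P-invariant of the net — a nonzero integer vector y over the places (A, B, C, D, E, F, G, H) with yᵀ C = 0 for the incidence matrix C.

Incidence matrix C (rows=places, cols=transitions):
        α    β    γ    δ    ε
    A   1    0    0    0    0
    B   0    0   -3    0    0
    C   0    2    0    0    0
    D  -1    0    0   -4    0
    E   0    0    1    0    0
    F   0    0    0   -4   -1
    G   0    4    0    0    2
    H   0   -2    0    4    0

Candidate y = [0, 1, 0, 0, 3, 0, 0, 0]; check y·C column-wise:
  col α: 0·1 + 1·0 + 0·-1 + 3·0 = 0
  col β: 1·0 + 0·2 + 3·0 + 0·4 + 0·-2 = 0
  col γ: 1·-3 + 3·1 = 0
  col δ: 1·0 + 0·-4 + 3·0 + 0·-4 + 0·4 = 0
  col ε: 1·0 + 3·0 + 0·-1 + 0·2 = 0

y = (A:0, B:1, C:0, D:0, E:3, F:0, G:0, H:0)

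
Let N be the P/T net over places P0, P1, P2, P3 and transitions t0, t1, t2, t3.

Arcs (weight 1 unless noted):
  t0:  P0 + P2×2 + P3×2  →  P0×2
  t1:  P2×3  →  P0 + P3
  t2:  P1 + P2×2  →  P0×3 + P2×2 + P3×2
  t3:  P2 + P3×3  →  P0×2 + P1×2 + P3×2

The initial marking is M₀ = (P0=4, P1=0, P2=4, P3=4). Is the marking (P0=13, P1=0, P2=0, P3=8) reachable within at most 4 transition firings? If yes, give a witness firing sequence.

YES — reachable via ⟨t3, t2, t2, t1⟩ (4 firings)

step 1: fire t3:  (P0=4, P1=0, P2=4, P3=4) → (P0=6, P1=2, P2=3, P3=3)
step 2: fire t2:  (P0=6, P1=2, P2=3, P3=3) → (P0=9, P1=1, P2=3, P3=5)
step 3: fire t2:  (P0=9, P1=1, P2=3, P3=5) → (P0=12, P1=0, P2=3, P3=7)
step 4: fire t1:  (P0=12, P1=0, P2=3, P3=7) → (P0=13, P1=0, P2=0, P3=8)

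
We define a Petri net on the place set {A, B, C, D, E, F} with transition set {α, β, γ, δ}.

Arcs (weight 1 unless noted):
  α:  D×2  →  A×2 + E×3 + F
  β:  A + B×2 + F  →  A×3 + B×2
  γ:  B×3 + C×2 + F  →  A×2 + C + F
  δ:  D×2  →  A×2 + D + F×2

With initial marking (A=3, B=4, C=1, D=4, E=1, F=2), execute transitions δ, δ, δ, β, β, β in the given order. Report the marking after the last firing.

(A=15, B=4, C=1, D=1, E=1, F=5)

step 1: fire δ:  (A=3, B=4, C=1, D=4, E=1, F=2) → (A=5, B=4, C=1, D=3, E=1, F=4)
step 2: fire δ:  (A=5, B=4, C=1, D=3, E=1, F=4) → (A=7, B=4, C=1, D=2, E=1, F=6)
step 3: fire δ:  (A=7, B=4, C=1, D=2, E=1, F=6) → (A=9, B=4, C=1, D=1, E=1, F=8)
step 4: fire β:  (A=9, B=4, C=1, D=1, E=1, F=8) → (A=11, B=4, C=1, D=1, E=1, F=7)
step 5: fire β:  (A=11, B=4, C=1, D=1, E=1, F=7) → (A=13, B=4, C=1, D=1, E=1, F=6)
step 6: fire β:  (A=13, B=4, C=1, D=1, E=1, F=6) → (A=15, B=4, C=1, D=1, E=1, F=5)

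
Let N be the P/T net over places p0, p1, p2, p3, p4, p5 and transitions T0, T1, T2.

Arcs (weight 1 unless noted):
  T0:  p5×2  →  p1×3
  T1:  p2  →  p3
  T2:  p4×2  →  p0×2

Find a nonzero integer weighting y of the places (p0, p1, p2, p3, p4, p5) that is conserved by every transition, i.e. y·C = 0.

Incidence matrix C (rows=places, cols=transitions):
       T0   T1   T2
   p0   0    0    2
   p1   3    0    0
   p2   0   -1    0
   p3   0    1    0
   p4   0    0   -2
   p5  -2    0    0

Candidate y = [0, 0, 1, 1, 0, 0]; check y·C column-wise:
  col T0: 0·3 + 1·0 + 1·0 + 0·-2 = 0
  col T1: 1·-1 + 1·1 = 0
  col T2: 0·2 + 1·0 + 1·0 + 0·-2 = 0

y = (p0:0, p1:0, p2:1, p3:1, p4:0, p5:0)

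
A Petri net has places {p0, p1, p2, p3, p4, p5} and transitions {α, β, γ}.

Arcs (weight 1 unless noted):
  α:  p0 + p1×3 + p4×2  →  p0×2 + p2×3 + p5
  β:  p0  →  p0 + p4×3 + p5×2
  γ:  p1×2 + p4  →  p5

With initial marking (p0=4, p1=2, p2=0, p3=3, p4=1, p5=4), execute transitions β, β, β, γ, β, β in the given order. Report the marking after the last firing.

step 1: fire β:  (p0=4, p1=2, p2=0, p3=3, p4=1, p5=4) → (p0=4, p1=2, p2=0, p3=3, p4=4, p5=6)
step 2: fire β:  (p0=4, p1=2, p2=0, p3=3, p4=4, p5=6) → (p0=4, p1=2, p2=0, p3=3, p4=7, p5=8)
step 3: fire β:  (p0=4, p1=2, p2=0, p3=3, p4=7, p5=8) → (p0=4, p1=2, p2=0, p3=3, p4=10, p5=10)
step 4: fire γ:  (p0=4, p1=2, p2=0, p3=3, p4=10, p5=10) → (p0=4, p1=0, p2=0, p3=3, p4=9, p5=11)
step 5: fire β:  (p0=4, p1=0, p2=0, p3=3, p4=9, p5=11) → (p0=4, p1=0, p2=0, p3=3, p4=12, p5=13)
step 6: fire β:  (p0=4, p1=0, p2=0, p3=3, p4=12, p5=13) → (p0=4, p1=0, p2=0, p3=3, p4=15, p5=15)

(p0=4, p1=0, p2=0, p3=3, p4=15, p5=15)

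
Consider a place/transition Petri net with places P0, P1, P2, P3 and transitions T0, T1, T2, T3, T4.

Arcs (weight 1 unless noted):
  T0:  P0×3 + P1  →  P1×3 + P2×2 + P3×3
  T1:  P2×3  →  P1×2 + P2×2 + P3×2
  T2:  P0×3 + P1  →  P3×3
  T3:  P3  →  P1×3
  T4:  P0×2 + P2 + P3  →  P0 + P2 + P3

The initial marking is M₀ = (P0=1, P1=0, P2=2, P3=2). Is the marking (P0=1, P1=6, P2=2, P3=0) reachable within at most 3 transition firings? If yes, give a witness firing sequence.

step 1: fire T3:  (P0=1, P1=0, P2=2, P3=2) → (P0=1, P1=3, P2=2, P3=1)
step 2: fire T3:  (P0=1, P1=3, P2=2, P3=1) → (P0=1, P1=6, P2=2, P3=0)

YES — reachable via ⟨T3, T3⟩ (2 firings)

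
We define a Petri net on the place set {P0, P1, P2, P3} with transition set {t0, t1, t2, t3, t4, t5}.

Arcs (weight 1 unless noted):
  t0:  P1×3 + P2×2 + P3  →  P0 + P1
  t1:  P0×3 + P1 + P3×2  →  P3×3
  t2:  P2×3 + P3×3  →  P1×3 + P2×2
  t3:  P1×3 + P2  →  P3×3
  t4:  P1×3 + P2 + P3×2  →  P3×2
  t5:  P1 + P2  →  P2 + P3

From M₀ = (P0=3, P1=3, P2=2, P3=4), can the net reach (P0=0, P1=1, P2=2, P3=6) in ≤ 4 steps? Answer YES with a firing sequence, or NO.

YES — reachable via ⟨t1, t5⟩ (2 firings)

step 1: fire t1:  (P0=3, P1=3, P2=2, P3=4) → (P0=0, P1=2, P2=2, P3=5)
step 2: fire t5:  (P0=0, P1=2, P2=2, P3=5) → (P0=0, P1=1, P2=2, P3=6)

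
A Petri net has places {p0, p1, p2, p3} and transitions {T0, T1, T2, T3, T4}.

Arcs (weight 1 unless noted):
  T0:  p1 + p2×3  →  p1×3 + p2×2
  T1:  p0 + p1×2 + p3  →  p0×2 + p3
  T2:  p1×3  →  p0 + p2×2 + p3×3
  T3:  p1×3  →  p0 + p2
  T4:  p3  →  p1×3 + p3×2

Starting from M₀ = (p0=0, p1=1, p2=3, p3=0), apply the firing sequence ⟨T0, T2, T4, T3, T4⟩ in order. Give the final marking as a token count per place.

(p0=2, p1=3, p2=5, p3=5)

step 1: fire T0:  (p0=0, p1=1, p2=3, p3=0) → (p0=0, p1=3, p2=2, p3=0)
step 2: fire T2:  (p0=0, p1=3, p2=2, p3=0) → (p0=1, p1=0, p2=4, p3=3)
step 3: fire T4:  (p0=1, p1=0, p2=4, p3=3) → (p0=1, p1=3, p2=4, p3=4)
step 4: fire T3:  (p0=1, p1=3, p2=4, p3=4) → (p0=2, p1=0, p2=5, p3=4)
step 5: fire T4:  (p0=2, p1=0, p2=5, p3=4) → (p0=2, p1=3, p2=5, p3=5)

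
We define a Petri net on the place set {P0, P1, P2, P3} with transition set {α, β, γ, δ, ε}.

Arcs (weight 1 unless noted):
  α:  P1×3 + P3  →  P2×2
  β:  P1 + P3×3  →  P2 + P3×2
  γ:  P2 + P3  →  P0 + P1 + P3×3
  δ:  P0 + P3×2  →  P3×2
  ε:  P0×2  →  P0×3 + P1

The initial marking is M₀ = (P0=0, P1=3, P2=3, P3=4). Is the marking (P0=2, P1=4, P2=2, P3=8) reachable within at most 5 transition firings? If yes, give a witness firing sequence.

NO — not reachable within 5 firings

depth 0: 1 marking
depth 1: 4 markings reached so far
depth 2: 9 markings reached so far
depth 3: 18 markings reached so far
depth 4: 34 markings reached so far
depth 5: 64 markings reached so far
target is not among the 64 markings reachable within 5 steps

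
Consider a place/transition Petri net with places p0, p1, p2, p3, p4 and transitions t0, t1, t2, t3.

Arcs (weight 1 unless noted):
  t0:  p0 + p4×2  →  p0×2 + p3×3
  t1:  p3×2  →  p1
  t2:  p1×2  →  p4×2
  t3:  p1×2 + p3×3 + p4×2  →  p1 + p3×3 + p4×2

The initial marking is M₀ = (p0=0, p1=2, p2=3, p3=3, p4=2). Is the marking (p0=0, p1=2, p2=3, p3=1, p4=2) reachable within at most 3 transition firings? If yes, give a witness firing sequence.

YES — reachable via ⟨t3, t1⟩ (2 firings)

step 1: fire t3:  (p0=0, p1=2, p2=3, p3=3, p4=2) → (p0=0, p1=1, p2=3, p3=3, p4=2)
step 2: fire t1:  (p0=0, p1=1, p2=3, p3=3, p4=2) → (p0=0, p1=2, p2=3, p3=1, p4=2)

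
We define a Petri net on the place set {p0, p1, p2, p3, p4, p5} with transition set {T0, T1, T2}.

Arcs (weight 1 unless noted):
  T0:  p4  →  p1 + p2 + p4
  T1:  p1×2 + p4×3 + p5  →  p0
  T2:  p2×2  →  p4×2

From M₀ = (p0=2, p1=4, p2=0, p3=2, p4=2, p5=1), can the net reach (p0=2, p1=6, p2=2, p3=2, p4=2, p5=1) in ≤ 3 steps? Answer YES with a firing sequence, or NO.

step 1: fire T0:  (p0=2, p1=4, p2=0, p3=2, p4=2, p5=1) → (p0=2, p1=5, p2=1, p3=2, p4=2, p5=1)
step 2: fire T0:  (p0=2, p1=5, p2=1, p3=2, p4=2, p5=1) → (p0=2, p1=6, p2=2, p3=2, p4=2, p5=1)

YES — reachable via ⟨T0, T0⟩ (2 firings)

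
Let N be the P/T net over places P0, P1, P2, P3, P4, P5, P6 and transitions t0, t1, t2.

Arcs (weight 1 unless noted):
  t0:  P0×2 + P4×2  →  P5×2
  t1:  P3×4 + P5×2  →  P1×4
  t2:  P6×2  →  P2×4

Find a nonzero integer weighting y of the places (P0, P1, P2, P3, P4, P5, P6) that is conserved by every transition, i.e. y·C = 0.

Incidence matrix C (rows=places, cols=transitions):
       t0   t1   t2
   P0  -2    0    0
   P1   0    4    0
   P2   0    0    4
   P3   0   -4    0
   P4  -2    0    0
   P5   2   -2    0
   P6   0    0   -2

Candidate y = [0, 1, 0, 1, 0, 0, 0]; check y·C column-wise:
  col t0: 0·-2 + 1·0 + 1·0 + 0·-2 + 0·2 = 0
  col t1: 1·4 + 1·-4 + 0·-2 = 0
  col t2: 1·0 + 0·4 + 1·0 + 0·-2 = 0

y = (P0:0, P1:1, P2:0, P3:1, P4:0, P5:0, P6:0)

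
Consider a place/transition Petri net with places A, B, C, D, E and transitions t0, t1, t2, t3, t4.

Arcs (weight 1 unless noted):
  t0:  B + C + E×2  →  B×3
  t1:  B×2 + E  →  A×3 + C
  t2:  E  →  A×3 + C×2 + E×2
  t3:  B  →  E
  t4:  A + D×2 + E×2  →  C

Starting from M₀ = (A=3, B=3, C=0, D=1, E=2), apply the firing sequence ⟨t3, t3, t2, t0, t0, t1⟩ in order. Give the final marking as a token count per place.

step 1: fire t3:  (A=3, B=3, C=0, D=1, E=2) → (A=3, B=2, C=0, D=1, E=3)
step 2: fire t3:  (A=3, B=2, C=0, D=1, E=3) → (A=3, B=1, C=0, D=1, E=4)
step 3: fire t2:  (A=3, B=1, C=0, D=1, E=4) → (A=6, B=1, C=2, D=1, E=5)
step 4: fire t0:  (A=6, B=1, C=2, D=1, E=5) → (A=6, B=3, C=1, D=1, E=3)
step 5: fire t0:  (A=6, B=3, C=1, D=1, E=3) → (A=6, B=5, C=0, D=1, E=1)
step 6: fire t1:  (A=6, B=5, C=0, D=1, E=1) → (A=9, B=3, C=1, D=1, E=0)

(A=9, B=3, C=1, D=1, E=0)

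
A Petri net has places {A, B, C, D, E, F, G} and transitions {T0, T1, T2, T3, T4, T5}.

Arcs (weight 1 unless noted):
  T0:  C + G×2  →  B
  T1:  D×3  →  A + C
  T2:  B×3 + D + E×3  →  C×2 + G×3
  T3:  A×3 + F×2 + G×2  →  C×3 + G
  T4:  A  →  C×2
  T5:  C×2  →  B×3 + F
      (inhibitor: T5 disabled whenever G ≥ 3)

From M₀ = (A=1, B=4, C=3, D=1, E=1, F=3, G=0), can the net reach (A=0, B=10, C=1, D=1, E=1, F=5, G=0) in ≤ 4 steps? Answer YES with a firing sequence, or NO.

step 1: fire T4:  (A=1, B=4, C=3, D=1, E=1, F=3, G=0) → (A=0, B=4, C=5, D=1, E=1, F=3, G=0)
step 2: fire T5:  (A=0, B=4, C=5, D=1, E=1, F=3, G=0) → (A=0, B=7, C=3, D=1, E=1, F=4, G=0)
step 3: fire T5:  (A=0, B=7, C=3, D=1, E=1, F=4, G=0) → (A=0, B=10, C=1, D=1, E=1, F=5, G=0)

YES — reachable via ⟨T4, T5, T5⟩ (3 firings)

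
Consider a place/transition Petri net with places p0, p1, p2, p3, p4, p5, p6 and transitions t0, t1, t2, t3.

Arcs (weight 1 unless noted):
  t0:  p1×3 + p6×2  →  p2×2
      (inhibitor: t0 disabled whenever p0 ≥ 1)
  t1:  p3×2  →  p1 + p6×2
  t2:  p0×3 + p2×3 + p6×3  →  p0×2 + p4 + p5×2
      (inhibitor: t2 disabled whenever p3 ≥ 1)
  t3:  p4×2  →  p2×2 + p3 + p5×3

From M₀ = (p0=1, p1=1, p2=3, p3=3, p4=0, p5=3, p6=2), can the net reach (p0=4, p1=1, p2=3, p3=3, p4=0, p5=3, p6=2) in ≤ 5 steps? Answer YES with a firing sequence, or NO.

NO — not reachable within 5 firings

depth 0: 1 marking
depth 1: 2 markings reached so far
depth 2: 2 markings reached so far
(frontier empty at depth 2; search complete)
target is not among the 2 markings reachable within 5 steps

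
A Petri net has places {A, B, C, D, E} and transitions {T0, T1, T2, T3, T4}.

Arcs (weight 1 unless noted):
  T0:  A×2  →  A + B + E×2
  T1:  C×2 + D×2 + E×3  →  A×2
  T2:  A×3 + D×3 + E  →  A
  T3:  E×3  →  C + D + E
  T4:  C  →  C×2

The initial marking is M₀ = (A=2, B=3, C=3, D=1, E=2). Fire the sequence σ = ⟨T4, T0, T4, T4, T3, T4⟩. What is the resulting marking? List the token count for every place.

step 1: fire T4:  (A=2, B=3, C=3, D=1, E=2) → (A=2, B=3, C=4, D=1, E=2)
step 2: fire T0:  (A=2, B=3, C=4, D=1, E=2) → (A=1, B=4, C=4, D=1, E=4)
step 3: fire T4:  (A=1, B=4, C=4, D=1, E=4) → (A=1, B=4, C=5, D=1, E=4)
step 4: fire T4:  (A=1, B=4, C=5, D=1, E=4) → (A=1, B=4, C=6, D=1, E=4)
step 5: fire T3:  (A=1, B=4, C=6, D=1, E=4) → (A=1, B=4, C=7, D=2, E=2)
step 6: fire T4:  (A=1, B=4, C=7, D=2, E=2) → (A=1, B=4, C=8, D=2, E=2)

(A=1, B=4, C=8, D=2, E=2)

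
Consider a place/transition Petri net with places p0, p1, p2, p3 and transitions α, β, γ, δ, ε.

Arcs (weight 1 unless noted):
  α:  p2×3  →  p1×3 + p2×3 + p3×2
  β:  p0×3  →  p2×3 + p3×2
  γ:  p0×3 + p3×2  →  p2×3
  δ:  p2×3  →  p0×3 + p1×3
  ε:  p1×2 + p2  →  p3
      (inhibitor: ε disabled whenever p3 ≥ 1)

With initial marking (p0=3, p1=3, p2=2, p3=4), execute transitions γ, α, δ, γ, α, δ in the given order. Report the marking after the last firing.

step 1: fire γ:  (p0=3, p1=3, p2=2, p3=4) → (p0=0, p1=3, p2=5, p3=2)
step 2: fire α:  (p0=0, p1=3, p2=5, p3=2) → (p0=0, p1=6, p2=5, p3=4)
step 3: fire δ:  (p0=0, p1=6, p2=5, p3=4) → (p0=3, p1=9, p2=2, p3=4)
step 4: fire γ:  (p0=3, p1=9, p2=2, p3=4) → (p0=0, p1=9, p2=5, p3=2)
step 5: fire α:  (p0=0, p1=9, p2=5, p3=2) → (p0=0, p1=12, p2=5, p3=4)
step 6: fire δ:  (p0=0, p1=12, p2=5, p3=4) → (p0=3, p1=15, p2=2, p3=4)

(p0=3, p1=15, p2=2, p3=4)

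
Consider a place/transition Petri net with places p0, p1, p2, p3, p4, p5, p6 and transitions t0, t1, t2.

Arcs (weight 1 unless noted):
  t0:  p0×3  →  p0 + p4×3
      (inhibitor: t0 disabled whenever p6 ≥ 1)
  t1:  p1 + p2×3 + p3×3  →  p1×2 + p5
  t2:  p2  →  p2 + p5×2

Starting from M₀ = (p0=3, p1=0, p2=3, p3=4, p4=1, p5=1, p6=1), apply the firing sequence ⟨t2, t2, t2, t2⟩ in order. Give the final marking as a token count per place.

step 1: fire t2:  (p0=3, p1=0, p2=3, p3=4, p4=1, p5=1, p6=1) → (p0=3, p1=0, p2=3, p3=4, p4=1, p5=3, p6=1)
step 2: fire t2:  (p0=3, p1=0, p2=3, p3=4, p4=1, p5=3, p6=1) → (p0=3, p1=0, p2=3, p3=4, p4=1, p5=5, p6=1)
step 3: fire t2:  (p0=3, p1=0, p2=3, p3=4, p4=1, p5=5, p6=1) → (p0=3, p1=0, p2=3, p3=4, p4=1, p5=7, p6=1)
step 4: fire t2:  (p0=3, p1=0, p2=3, p3=4, p4=1, p5=7, p6=1) → (p0=3, p1=0, p2=3, p3=4, p4=1, p5=9, p6=1)

(p0=3, p1=0, p2=3, p3=4, p4=1, p5=9, p6=1)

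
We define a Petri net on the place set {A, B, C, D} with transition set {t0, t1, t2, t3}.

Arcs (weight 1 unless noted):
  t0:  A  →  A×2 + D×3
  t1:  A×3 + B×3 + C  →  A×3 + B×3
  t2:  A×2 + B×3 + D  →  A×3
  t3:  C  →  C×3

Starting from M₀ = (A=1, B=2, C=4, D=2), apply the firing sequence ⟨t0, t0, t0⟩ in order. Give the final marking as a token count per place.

step 1: fire t0:  (A=1, B=2, C=4, D=2) → (A=2, B=2, C=4, D=5)
step 2: fire t0:  (A=2, B=2, C=4, D=5) → (A=3, B=2, C=4, D=8)
step 3: fire t0:  (A=3, B=2, C=4, D=8) → (A=4, B=2, C=4, D=11)

(A=4, B=2, C=4, D=11)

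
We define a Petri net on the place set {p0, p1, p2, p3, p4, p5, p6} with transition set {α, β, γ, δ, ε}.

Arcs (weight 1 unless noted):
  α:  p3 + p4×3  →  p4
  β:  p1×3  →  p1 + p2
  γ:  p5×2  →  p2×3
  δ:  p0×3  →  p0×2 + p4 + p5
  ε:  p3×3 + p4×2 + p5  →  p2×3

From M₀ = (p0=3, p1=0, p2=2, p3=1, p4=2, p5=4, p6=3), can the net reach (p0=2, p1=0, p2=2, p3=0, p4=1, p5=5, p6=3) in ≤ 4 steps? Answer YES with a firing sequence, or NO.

YES — reachable via ⟨δ, α⟩ (2 firings)

step 1: fire δ:  (p0=3, p1=0, p2=2, p3=1, p4=2, p5=4, p6=3) → (p0=2, p1=0, p2=2, p3=1, p4=3, p5=5, p6=3)
step 2: fire α:  (p0=2, p1=0, p2=2, p3=1, p4=3, p5=5, p6=3) → (p0=2, p1=0, p2=2, p3=0, p4=1, p5=5, p6=3)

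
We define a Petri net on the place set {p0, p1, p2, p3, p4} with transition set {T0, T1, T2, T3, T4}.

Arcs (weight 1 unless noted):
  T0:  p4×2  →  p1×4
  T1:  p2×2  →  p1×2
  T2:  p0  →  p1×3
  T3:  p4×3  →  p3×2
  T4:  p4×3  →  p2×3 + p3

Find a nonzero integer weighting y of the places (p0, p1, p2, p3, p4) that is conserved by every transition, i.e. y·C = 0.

y = (p0:3, p1:1, p2:1, p3:3, p4:2)

Incidence matrix C (rows=places, cols=transitions):
       T0   T1   T2   T3   T4
   p0   0    0   -1    0    0
   p1   4    2    3    0    0
   p2   0   -2    0    0    3
   p3   0    0    0    2    1
   p4  -2    0    0   -3   -3

Candidate y = [3, 1, 1, 3, 2]; check y·C column-wise:
  col T0: 3·0 + 1·4 + 1·0 + 3·0 + 2·-2 = 0
  col T1: 3·0 + 1·2 + 1·-2 + 3·0 + 2·0 = 0
  col T2: 3·-1 + 1·3 + 1·0 + 3·0 + 2·0 = 0
  col T3: 3·0 + 1·0 + 1·0 + 3·2 + 2·-3 = 0
  col T4: 3·0 + 1·0 + 1·3 + 3·1 + 2·-3 = 0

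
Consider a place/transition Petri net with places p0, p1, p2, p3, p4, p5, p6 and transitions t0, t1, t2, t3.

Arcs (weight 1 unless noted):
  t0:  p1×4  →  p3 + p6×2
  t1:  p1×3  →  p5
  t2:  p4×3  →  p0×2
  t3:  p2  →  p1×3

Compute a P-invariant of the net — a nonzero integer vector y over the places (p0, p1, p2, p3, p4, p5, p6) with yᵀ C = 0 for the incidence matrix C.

Incidence matrix C (rows=places, cols=transitions):
       t0   t1   t2   t3
   p0   0    0    2    0
   p1  -4   -3    0    3
   p2   0    0    0   -1
   p3   1    0    0    0
   p4   0    0   -3    0
   p5   0    1    0    0
   p6   2    0    0    0

Candidate y = [3, 0, 0, 0, 2, 0, 0]; check y·C column-wise:
  col t0: 3·0 + 0·-4 + 0·1 + 2·0 + 0·2 = 0
  col t1: 3·0 + 0·-3 + 2·0 + 0·1 = 0
  col t2: 3·2 + 2·-3 = 0
  col t3: 3·0 + 0·3 + 0·-1 + 2·0 = 0

y = (p0:3, p1:0, p2:0, p3:0, p4:2, p5:0, p6:0)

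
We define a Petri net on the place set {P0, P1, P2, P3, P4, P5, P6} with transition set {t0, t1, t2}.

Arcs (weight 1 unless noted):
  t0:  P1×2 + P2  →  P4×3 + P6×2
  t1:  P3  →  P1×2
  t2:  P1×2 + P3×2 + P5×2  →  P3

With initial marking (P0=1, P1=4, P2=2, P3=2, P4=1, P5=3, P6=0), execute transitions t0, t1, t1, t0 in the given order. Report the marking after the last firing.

(P0=1, P1=4, P2=0, P3=0, P4=7, P5=3, P6=4)

step 1: fire t0:  (P0=1, P1=4, P2=2, P3=2, P4=1, P5=3, P6=0) → (P0=1, P1=2, P2=1, P3=2, P4=4, P5=3, P6=2)
step 2: fire t1:  (P0=1, P1=2, P2=1, P3=2, P4=4, P5=3, P6=2) → (P0=1, P1=4, P2=1, P3=1, P4=4, P5=3, P6=2)
step 3: fire t1:  (P0=1, P1=4, P2=1, P3=1, P4=4, P5=3, P6=2) → (P0=1, P1=6, P2=1, P3=0, P4=4, P5=3, P6=2)
step 4: fire t0:  (P0=1, P1=6, P2=1, P3=0, P4=4, P5=3, P6=2) → (P0=1, P1=4, P2=0, P3=0, P4=7, P5=3, P6=4)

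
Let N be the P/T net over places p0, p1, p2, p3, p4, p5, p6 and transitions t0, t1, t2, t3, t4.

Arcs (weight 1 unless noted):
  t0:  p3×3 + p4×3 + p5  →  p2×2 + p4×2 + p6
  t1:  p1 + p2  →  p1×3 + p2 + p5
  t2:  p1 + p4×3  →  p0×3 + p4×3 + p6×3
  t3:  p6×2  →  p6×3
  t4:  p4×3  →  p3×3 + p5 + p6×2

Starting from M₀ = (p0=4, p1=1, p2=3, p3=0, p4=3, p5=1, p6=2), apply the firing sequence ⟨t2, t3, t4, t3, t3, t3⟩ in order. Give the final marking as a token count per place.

step 1: fire t2:  (p0=4, p1=1, p2=3, p3=0, p4=3, p5=1, p6=2) → (p0=7, p1=0, p2=3, p3=0, p4=3, p5=1, p6=5)
step 2: fire t3:  (p0=7, p1=0, p2=3, p3=0, p4=3, p5=1, p6=5) → (p0=7, p1=0, p2=3, p3=0, p4=3, p5=1, p6=6)
step 3: fire t4:  (p0=7, p1=0, p2=3, p3=0, p4=3, p5=1, p6=6) → (p0=7, p1=0, p2=3, p3=3, p4=0, p5=2, p6=8)
step 4: fire t3:  (p0=7, p1=0, p2=3, p3=3, p4=0, p5=2, p6=8) → (p0=7, p1=0, p2=3, p3=3, p4=0, p5=2, p6=9)
step 5: fire t3:  (p0=7, p1=0, p2=3, p3=3, p4=0, p5=2, p6=9) → (p0=7, p1=0, p2=3, p3=3, p4=0, p5=2, p6=10)
step 6: fire t3:  (p0=7, p1=0, p2=3, p3=3, p4=0, p5=2, p6=10) → (p0=7, p1=0, p2=3, p3=3, p4=0, p5=2, p6=11)

(p0=7, p1=0, p2=3, p3=3, p4=0, p5=2, p6=11)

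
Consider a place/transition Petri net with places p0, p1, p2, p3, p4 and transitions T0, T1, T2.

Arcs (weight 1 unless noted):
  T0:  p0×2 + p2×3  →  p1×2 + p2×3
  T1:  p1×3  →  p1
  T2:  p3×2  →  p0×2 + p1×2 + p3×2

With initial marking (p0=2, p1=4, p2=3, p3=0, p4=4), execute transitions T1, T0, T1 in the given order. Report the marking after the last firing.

(p0=0, p1=2, p2=3, p3=0, p4=4)

step 1: fire T1:  (p0=2, p1=4, p2=3, p3=0, p4=4) → (p0=2, p1=2, p2=3, p3=0, p4=4)
step 2: fire T0:  (p0=2, p1=2, p2=3, p3=0, p4=4) → (p0=0, p1=4, p2=3, p3=0, p4=4)
step 3: fire T1:  (p0=0, p1=4, p2=3, p3=0, p4=4) → (p0=0, p1=2, p2=3, p3=0, p4=4)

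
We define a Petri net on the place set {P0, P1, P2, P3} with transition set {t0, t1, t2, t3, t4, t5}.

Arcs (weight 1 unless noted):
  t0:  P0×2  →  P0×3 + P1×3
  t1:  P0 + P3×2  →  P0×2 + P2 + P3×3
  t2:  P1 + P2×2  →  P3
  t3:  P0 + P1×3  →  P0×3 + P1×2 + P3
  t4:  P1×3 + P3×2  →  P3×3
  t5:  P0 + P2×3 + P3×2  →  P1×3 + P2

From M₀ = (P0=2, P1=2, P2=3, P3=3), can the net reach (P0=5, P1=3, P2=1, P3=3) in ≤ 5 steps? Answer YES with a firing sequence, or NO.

step 1: fire t5:  (P0=2, P1=2, P2=3, P3=3) → (P0=1, P1=5, P2=1, P3=1)
step 2: fire t3:  (P0=1, P1=5, P2=1, P3=1) → (P0=3, P1=4, P2=1, P3=2)
step 3: fire t3:  (P0=3, P1=4, P2=1, P3=2) → (P0=5, P1=3, P2=1, P3=3)

YES — reachable via ⟨t5, t3, t3⟩ (3 firings)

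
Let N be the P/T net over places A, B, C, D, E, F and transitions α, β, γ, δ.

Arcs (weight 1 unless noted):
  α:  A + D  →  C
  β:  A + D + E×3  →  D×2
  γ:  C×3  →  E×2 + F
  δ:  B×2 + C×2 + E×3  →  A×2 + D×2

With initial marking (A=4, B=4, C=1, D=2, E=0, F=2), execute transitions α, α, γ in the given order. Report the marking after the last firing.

step 1: fire α:  (A=4, B=4, C=1, D=2, E=0, F=2) → (A=3, B=4, C=2, D=1, E=0, F=2)
step 2: fire α:  (A=3, B=4, C=2, D=1, E=0, F=2) → (A=2, B=4, C=3, D=0, E=0, F=2)
step 3: fire γ:  (A=2, B=4, C=3, D=0, E=0, F=2) → (A=2, B=4, C=0, D=0, E=2, F=3)

(A=2, B=4, C=0, D=0, E=2, F=3)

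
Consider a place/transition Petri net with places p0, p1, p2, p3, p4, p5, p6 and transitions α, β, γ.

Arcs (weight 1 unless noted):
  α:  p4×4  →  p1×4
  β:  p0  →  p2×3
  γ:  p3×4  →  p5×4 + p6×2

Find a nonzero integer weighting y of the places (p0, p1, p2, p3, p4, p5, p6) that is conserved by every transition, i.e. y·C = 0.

Incidence matrix C (rows=places, cols=transitions):
        α    β    γ
   p0   0   -1    0
   p1   4    0    0
   p2   0    3    0
   p3   0    0   -4
   p4  -4    0    0
   p5   0    0    4
   p6   0    0    2

Candidate y = [3, 0, 1, 0, 0, 0, 0]; check y·C column-wise:
  col α: 3·0 + 0·4 + 1·0 + 0·-4 = 0
  col β: 3·-1 + 1·3 = 0
  col γ: 3·0 + 1·0 + 0·-4 + 0·4 + 0·2 = 0

y = (p0:3, p1:0, p2:1, p3:0, p4:0, p5:0, p6:0)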